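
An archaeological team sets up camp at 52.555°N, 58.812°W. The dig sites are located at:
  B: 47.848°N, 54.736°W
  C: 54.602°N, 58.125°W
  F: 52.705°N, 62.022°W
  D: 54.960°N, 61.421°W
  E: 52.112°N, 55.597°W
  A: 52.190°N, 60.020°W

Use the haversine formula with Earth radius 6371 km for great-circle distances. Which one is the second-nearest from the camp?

Distances from the camp (52.555°N, 58.812°W):
A: 91.5 km
F: 217.3 km
E: 223.9 km
C: 232.1 km
D: 317.6 km
B: 598.2 km
The second-nearest is F at 217.3 km.

F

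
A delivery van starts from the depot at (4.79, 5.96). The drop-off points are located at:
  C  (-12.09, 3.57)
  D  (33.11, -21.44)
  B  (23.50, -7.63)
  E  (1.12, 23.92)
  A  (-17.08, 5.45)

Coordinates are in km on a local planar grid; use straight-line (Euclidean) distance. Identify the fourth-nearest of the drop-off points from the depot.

Distances from the depot ((4.79, 5.96)):
C: 17.0 km
E: 18.3 km
A: 21.9 km
B: 23.1 km
D: 39.4 km
The fourth-nearest is B at 23.1 km.

B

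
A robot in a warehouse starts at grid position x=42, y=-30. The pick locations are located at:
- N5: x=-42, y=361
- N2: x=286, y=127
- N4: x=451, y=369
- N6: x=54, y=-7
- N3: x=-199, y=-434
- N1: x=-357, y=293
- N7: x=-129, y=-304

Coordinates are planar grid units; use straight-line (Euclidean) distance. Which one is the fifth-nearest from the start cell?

Distance to each, sorted:
N6: 25.9
N2: 290.1
N7: 323.0
N5: 399.9
N3: 470.4
N1: 513.4
N4: 571.4
The fifth-nearest is N3 at 470.4.

N3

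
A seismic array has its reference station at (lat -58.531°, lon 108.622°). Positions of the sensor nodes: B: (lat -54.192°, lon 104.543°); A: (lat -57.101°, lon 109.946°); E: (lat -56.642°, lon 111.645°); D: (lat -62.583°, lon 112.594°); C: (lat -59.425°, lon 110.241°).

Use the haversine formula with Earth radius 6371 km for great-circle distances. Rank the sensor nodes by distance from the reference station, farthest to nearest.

Computing each great-circle distance from (lat -58.531°, lon 108.622°):
B (lat -54.192°, lon 104.543°): 543.7 km
D (lat -62.583°, lon 112.594°): 499.9 km
E (lat -56.642°, lon 111.645°): 276.7 km
A (lat -57.101°, lon 109.946°): 177.3 km
C (lat -59.425°, lon 110.241°): 136.0 km

B, D, E, A, C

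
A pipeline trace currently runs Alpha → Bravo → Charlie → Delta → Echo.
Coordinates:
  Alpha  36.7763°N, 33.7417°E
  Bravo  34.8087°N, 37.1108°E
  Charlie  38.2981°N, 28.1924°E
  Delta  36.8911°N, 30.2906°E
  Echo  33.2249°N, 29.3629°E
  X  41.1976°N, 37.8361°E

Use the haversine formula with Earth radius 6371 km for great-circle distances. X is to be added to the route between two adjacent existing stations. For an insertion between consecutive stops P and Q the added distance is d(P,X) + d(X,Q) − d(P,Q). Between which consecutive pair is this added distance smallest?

Added distance for inserting X between each consecutive pair:
Alpha–Bravo: 944.4 km
Bravo–Charlie: 712.4 km
Charlie–Delta: 1450.6 km
Delta–Echo: 1552.1 km
Smallest added distance is 712.4 km, inserting between Bravo and Charlie.

between Bravo and Charlie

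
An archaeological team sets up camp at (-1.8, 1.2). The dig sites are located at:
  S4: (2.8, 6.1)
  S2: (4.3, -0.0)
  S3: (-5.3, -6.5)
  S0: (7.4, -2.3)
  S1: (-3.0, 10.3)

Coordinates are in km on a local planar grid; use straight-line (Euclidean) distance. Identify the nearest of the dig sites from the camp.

S2

Distance to each, sorted:
S2: 6.2 km
S4: 6.7 km
S3: 8.5 km
S1: 9.2 km
S0: 9.8 km
The nearest is S2 at 6.2 km.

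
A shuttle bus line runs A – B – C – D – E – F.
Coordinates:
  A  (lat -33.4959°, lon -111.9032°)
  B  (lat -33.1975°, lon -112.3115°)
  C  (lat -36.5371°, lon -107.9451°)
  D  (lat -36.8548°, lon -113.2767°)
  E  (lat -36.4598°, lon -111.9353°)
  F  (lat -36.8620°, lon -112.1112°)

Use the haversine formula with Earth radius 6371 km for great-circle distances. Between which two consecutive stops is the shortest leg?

E–F

Leg distances:
A→B: 50.4 km
B→C: 544.5 km
C→D: 476.6 km
D→E: 127.5 km
E→F: 47.4 km
The shortest leg is E–F at 47.4 km.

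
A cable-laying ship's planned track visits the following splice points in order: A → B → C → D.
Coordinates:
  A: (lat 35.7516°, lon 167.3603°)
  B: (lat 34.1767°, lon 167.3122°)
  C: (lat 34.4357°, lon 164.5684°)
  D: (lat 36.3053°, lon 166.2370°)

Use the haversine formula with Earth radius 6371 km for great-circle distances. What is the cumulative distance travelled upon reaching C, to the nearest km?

Leg distances:
A→B: 175.2 km  (cumulative 175.2 km)
B→C: 253.7 km  (cumulative 428.8 km)
Cumulative distance at C ≈ 429 km.

429 km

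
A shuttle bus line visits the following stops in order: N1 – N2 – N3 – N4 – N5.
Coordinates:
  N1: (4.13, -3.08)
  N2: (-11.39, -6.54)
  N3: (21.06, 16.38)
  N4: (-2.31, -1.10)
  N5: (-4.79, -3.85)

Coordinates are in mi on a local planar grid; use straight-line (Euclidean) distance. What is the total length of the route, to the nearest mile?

Leg distances:
N1→N2: 15.9 mi  (cumulative 15.9 mi)
N2→N3: 39.7 mi  (cumulative 55.6 mi)
N3→N4: 29.2 mi  (cumulative 84.8 mi)
N4→N5: 3.7 mi  (cumulative 88.5 mi)
Total route length ≈ 89 mi.

89 mi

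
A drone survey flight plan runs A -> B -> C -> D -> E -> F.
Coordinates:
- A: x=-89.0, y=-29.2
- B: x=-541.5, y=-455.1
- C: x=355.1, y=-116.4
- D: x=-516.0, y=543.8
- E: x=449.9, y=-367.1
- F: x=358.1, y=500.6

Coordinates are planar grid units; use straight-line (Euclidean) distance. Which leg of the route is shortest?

A–B

Leg distances:
A→B: 621.4
B→C: 958.4
C→D: 1093.0
D→E: 1327.7
E→F: 872.5
The shortest leg is A–B at 621.4.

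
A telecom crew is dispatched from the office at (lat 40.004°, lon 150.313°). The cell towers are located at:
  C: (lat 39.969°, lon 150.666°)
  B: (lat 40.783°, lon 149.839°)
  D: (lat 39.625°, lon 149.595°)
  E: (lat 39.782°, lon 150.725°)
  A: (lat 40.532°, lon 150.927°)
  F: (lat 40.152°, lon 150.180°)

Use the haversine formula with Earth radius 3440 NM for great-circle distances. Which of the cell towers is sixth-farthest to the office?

Distance to each, sorted:
B: 51.5 NM
A: 42.4 NM
D: 40.2 NM
E: 23.2 NM
C: 16.4 NM
F: 10.8 NM
The sixth-farthest is F at 10.8 NM.

F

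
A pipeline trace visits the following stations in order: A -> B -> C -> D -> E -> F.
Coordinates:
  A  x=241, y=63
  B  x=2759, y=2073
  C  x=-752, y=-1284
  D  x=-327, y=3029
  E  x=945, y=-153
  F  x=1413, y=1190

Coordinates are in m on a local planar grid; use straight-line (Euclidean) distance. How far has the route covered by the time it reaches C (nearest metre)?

Leg distances:
A→B: 3221.9 m  (cumulative 3221.9 m)
B→C: 4857.6 m  (cumulative 8079.5 m)
Cumulative distance at C ≈ 8079 m.

8079 m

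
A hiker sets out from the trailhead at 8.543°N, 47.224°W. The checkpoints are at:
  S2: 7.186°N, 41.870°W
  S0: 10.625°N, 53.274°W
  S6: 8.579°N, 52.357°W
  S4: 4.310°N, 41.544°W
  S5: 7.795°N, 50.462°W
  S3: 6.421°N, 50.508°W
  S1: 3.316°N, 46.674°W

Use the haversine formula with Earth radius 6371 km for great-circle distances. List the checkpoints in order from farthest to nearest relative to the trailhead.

Distances from the trailhead:
S4 4.310°N, 41.544°W: 784.4 km
S0 10.625°N, 53.274°W: 702.5 km
S2 7.186°N, 41.870°W: 608.7 km
S1 3.316°N, 46.674°W: 584.4 km
S6 8.579°N, 52.357°W: 564.4 km
S3 6.421°N, 50.508°W: 432.1 km
S5 7.795°N, 50.462°W: 366.0 km

S4, S0, S2, S1, S6, S3, S5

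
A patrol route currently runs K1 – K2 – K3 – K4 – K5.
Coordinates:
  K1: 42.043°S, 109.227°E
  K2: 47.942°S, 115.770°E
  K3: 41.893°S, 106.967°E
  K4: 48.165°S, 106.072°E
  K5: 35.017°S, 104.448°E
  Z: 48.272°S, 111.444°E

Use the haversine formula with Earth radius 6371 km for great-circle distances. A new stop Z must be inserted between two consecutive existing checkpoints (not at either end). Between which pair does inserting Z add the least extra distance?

between K2 and K3

Added distance for inserting Z between each consecutive pair:
K1–K2: 204.3 km
K2–K3: 149.9 km
K3–K4: 488.4 km
K4–K5: 512.7 km
Smallest added distance is 149.9 km, inserting between K2 and K3.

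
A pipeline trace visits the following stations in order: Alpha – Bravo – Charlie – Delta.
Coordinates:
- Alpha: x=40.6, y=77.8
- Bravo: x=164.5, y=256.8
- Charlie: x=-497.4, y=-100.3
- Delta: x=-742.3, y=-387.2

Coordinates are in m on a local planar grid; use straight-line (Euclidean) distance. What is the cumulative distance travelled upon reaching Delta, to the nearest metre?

Leg distances:
Alpha→Bravo: 217.7 m  (cumulative 217.7 m)
Bravo→Charlie: 752.1 m  (cumulative 969.8 m)
Charlie→Delta: 377.2 m  (cumulative 1347.0 m)
Cumulative distance at Delta ≈ 1347 m.

1347 m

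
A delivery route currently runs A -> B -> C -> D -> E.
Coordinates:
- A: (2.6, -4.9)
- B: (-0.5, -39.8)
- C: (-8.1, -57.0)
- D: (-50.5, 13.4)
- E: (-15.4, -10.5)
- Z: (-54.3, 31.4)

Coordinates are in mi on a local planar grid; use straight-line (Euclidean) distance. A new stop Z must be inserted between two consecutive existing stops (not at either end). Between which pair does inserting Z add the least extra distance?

Added distance for inserting Z between each consecutive pair:
A–B: 121.7 mi
B–C: 170.2 mi
C–D: 36.0 mi
D–E: 33.1 mi
Smallest added distance is 33.1 mi, inserting between D and E.

between D and E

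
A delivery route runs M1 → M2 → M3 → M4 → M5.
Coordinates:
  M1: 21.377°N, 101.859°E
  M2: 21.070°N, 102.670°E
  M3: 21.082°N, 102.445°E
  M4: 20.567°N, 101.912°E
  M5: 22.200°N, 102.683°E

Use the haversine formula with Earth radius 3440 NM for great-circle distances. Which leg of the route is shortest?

Leg distances:
M1→M2: 49.0 NM
M2→M3: 12.6 NM
M3→M4: 43.0 NM
M4→M5: 107.1 NM
The shortest leg is M2–M3 at 12.6 NM.

M2–M3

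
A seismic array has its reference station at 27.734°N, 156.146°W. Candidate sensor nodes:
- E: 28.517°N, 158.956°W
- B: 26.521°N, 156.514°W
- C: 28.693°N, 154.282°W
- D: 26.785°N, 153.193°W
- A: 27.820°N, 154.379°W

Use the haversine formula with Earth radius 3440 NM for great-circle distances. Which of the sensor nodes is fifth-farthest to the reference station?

Distance to each, sorted:
D: 167.6 NM
E: 156.0 NM
C: 114.2 NM
A: 94.0 NM
B: 75.4 NM
The fifth-farthest is B at 75.4 NM.

B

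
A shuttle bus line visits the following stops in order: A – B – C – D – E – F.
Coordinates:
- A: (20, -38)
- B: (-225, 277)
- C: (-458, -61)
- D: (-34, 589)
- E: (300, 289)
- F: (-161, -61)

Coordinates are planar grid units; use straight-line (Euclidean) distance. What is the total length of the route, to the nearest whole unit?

2613

Leg distances:
A→B: 399.1  (cumulative 399.1)
B→C: 410.5  (cumulative 809.6)
C→D: 776.1  (cumulative 1585.7)
D→E: 448.9  (cumulative 2034.6)
E→F: 578.8  (cumulative 2613.4)
Total route length ≈ 2613.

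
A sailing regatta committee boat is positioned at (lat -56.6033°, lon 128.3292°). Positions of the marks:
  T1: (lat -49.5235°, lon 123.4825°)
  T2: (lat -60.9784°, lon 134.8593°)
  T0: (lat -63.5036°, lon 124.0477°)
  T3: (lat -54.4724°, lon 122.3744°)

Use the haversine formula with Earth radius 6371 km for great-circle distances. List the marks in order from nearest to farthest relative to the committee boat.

Distances from the committee boat:
T3 (lat -54.4724°, lon 122.3744°): 443.1 km
T2 (lat -60.9784°, lon 134.8593°): 614.4 km
T0 (lat -63.5036°, lon 124.0477°): 802.8 km
T1 (lat -49.5235°, lon 123.4825°): 850.7 km

T3, T2, T0, T1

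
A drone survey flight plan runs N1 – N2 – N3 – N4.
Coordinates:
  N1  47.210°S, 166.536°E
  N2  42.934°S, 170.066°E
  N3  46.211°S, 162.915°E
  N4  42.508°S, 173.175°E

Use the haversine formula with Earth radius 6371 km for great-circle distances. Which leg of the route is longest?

N3–N4

Leg distances:
N1→N2: 550.2 km
N2→N3: 673.1 km
N3→N4: 912.7 km
The longest leg is N3–N4 at 912.7 km.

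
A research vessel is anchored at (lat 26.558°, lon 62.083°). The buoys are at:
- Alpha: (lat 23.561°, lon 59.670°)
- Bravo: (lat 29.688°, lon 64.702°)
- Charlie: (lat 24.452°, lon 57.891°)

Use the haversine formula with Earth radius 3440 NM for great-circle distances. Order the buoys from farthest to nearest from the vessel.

Computing each great-circle distance from (lat 26.558°, lon 62.083°):
Charlie (lat 24.452°, lon 57.891°): 260.0 NM
Bravo (lat 29.688°, lon 64.702°): 233.5 NM
Alpha (lat 23.561°, lon 59.670°): 222.7 NM

Charlie, Bravo, Alpha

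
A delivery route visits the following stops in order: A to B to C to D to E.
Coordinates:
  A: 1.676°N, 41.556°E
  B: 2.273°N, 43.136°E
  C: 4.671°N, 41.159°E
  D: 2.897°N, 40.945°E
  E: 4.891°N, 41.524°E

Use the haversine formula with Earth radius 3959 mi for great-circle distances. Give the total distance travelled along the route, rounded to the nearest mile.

Leg distances:
A→B: 116.6 mi  (cumulative 116.6 mi)
B→C: 214.6 mi  (cumulative 331.2 mi)
C→D: 123.5 mi  (cumulative 454.7 mi)
D→E: 143.4 mi  (cumulative 598.1 mi)
Total route length ≈ 598 mi.

598 mi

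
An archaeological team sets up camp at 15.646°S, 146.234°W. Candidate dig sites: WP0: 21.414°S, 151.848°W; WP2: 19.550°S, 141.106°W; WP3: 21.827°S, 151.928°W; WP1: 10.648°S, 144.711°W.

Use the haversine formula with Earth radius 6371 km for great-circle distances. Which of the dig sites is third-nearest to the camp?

Distances from the camp (15.646°S, 146.234°W):
WP1: 579.7 km
WP2: 695.5 km
WP0: 872.5 km
WP3: 911.8 km
The third-nearest is WP0 at 872.5 km.

WP0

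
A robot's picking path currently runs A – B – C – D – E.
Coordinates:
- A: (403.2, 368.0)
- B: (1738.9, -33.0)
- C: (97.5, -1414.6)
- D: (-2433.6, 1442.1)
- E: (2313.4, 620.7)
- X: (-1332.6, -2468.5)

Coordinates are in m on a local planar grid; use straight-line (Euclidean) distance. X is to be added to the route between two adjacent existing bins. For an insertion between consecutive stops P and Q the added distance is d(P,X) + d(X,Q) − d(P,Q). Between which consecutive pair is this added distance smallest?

between C and D

Added distance for inserting X between each consecutive pair:
A–B: 5850.8 m
B–C: 3550.9 m
C–D: 2022.4 m
D–E: 4023.8 m
Smallest added distance is 2022.4 m, inserting between C and D.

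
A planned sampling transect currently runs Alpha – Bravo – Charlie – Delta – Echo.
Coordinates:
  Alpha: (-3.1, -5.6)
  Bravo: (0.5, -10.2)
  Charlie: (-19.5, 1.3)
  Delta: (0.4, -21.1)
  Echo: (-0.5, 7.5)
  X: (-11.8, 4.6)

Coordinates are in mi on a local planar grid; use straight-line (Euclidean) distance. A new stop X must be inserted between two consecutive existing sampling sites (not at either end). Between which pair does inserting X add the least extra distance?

Added distance for inserting X between each consecutive pair:
Alpha–Bravo: 26.8 mi
Bravo–Charlie: 4.6 mi
Charlie–Delta: 6.9 mi
Delta–Echo: 11.5 mi
Smallest added distance is 4.6 mi, inserting between Bravo and Charlie.

between Bravo and Charlie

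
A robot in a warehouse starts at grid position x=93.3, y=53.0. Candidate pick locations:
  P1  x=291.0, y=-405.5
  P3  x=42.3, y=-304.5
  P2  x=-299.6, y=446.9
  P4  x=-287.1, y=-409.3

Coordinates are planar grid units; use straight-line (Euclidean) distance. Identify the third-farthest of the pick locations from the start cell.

Distances from the start cell (x=93.3, y=53.0):
P4: 598.7
P2: 556.4
P1: 499.3
P3: 361.1
The third-farthest is P1 at 499.3.

P1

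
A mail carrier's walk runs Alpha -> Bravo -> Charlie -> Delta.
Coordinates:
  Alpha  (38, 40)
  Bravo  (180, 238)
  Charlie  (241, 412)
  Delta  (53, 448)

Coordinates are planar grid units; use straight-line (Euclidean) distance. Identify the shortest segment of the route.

Leg distances:
Alpha→Bravo: 243.7
Bravo→Charlie: 184.4
Charlie→Delta: 191.4
The shortest leg is Bravo–Charlie at 184.4.

Bravo–Charlie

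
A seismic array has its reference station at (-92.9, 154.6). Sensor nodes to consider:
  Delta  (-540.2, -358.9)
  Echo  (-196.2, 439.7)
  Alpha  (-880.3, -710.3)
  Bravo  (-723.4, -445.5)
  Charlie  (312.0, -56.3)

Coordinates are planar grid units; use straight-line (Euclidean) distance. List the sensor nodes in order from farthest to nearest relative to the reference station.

Alpha, Bravo, Delta, Charlie, Echo

Distances from the reference station:
Alpha (-880.3, -710.3): 1169.6
Bravo (-723.4, -445.5): 870.4
Delta (-540.2, -358.9): 681.0
Charlie (312.0, -56.3): 456.5
Echo (-196.2, 439.7): 303.2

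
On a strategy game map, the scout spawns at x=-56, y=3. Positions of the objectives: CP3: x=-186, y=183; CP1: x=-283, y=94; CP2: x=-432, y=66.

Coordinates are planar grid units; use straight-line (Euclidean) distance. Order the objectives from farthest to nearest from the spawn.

Computing each straight-line distance from x=-56, y=3:
CP2 x=-432, y=66: 381.2
CP1 x=-283, y=94: 244.6
CP3 x=-186, y=183: 222.0

CP2, CP1, CP3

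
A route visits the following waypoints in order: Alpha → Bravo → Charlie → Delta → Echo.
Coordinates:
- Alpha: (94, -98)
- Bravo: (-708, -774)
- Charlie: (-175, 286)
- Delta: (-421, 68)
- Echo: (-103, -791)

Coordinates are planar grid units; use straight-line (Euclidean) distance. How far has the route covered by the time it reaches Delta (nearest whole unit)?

Leg distances:
Alpha→Bravo: 1048.9  (cumulative 1048.9)
Bravo→Charlie: 1186.5  (cumulative 2235.4)
Charlie→Delta: 328.7  (cumulative 2564.0)
Cumulative distance at Delta ≈ 2564.

2564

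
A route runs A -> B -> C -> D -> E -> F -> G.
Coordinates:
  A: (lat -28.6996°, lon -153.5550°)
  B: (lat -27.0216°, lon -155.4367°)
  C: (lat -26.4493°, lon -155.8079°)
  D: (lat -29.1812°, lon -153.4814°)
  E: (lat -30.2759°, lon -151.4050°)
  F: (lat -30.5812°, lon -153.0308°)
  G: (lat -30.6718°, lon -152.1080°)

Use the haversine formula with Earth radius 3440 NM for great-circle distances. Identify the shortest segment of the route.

Leg distances:
A→B: 141.9 NM
B→C: 39.7 NM
C→D: 205.3 NM
D→E: 126.6 NM
E→F: 86.1 NM
F→G: 48.0 NM
The shortest leg is B–C at 39.7 NM.

B–C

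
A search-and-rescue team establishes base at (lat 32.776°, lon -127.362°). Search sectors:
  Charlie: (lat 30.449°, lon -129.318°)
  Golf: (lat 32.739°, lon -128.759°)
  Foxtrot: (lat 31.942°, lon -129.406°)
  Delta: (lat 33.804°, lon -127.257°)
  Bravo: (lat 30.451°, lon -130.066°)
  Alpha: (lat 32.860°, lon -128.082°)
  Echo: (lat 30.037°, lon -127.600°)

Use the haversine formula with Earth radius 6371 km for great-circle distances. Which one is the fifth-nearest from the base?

Echo

Distance to each, sorted:
Alpha: 67.9 km
Delta: 114.7 km
Golf: 130.7 km
Foxtrot: 213.2 km
Echo: 305.4 km
Charlie: 318.2 km
Bravo: 363.8 km
The fifth-nearest is Echo at 305.4 km.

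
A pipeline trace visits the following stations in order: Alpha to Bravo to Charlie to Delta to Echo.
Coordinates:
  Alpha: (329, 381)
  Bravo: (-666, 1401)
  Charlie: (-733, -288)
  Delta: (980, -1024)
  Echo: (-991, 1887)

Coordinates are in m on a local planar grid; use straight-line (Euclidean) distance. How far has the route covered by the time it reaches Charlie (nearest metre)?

Leg distances:
Alpha→Bravo: 1424.9 m  (cumulative 1424.9 m)
Bravo→Charlie: 1690.3 m  (cumulative 3115.3 m)
Cumulative distance at Charlie ≈ 3115 m.

3115 m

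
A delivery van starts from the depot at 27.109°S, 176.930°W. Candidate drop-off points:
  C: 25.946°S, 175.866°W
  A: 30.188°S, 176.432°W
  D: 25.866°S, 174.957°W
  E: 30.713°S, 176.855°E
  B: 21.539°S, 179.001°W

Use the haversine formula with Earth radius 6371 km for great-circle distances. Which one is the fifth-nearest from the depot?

E

Distances from the depot (27.109°S, 176.930°W):
C: 167.1 km
D: 240.1 km
A: 345.8 km
B: 653.9 km
E: 725.4 km
The fifth-nearest is E at 725.4 km.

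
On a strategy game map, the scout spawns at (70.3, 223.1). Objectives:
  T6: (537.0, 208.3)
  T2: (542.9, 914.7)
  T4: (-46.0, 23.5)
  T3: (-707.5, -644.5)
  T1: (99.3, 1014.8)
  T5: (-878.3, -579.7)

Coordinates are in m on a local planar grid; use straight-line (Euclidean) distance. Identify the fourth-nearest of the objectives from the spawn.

Distance to each, sorted:
T4: 231.0 m
T6: 466.9 m
T1: 792.2 m
T2: 837.7 m
T3: 1165.2 m
T5: 1242.7 m
The fourth-nearest is T2 at 837.7 m.

T2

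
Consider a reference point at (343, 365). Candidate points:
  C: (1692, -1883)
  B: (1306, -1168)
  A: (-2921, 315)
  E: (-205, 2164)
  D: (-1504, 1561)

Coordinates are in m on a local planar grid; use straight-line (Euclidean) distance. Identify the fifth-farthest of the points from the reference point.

Distances from the reference point ((343, 365)):
A: 3264.4 m
C: 2621.7 m
D: 2200.4 m
E: 1880.6 m
B: 1810.4 m
The fifth-farthest is B at 1810.4 m.

B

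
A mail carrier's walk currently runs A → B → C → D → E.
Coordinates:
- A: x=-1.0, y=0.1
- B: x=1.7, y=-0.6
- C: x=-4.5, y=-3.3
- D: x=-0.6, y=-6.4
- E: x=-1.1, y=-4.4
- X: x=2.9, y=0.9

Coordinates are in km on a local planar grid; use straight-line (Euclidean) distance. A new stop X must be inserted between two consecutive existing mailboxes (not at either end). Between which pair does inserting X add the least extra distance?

Added distance for inserting X between each consecutive pair:
A–B: 3.1 km
B–C: 3.7 km
C–D: 11.6 km
D–E: 12.7 km
Smallest added distance is 3.1 km, inserting between A and B.

between A and B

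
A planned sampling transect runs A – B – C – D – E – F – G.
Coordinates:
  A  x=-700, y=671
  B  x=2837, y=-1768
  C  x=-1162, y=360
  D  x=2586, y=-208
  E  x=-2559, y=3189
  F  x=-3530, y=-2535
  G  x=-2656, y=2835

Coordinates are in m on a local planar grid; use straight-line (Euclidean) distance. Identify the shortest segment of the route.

Leg distances:
A→B: 4296.4 m
B→C: 4529.9 m
C→D: 3790.8 m
D→E: 6165.3 m
E→F: 5805.8 m
F→G: 5440.7 m
The shortest leg is C–D at 3790.8 m.

C–D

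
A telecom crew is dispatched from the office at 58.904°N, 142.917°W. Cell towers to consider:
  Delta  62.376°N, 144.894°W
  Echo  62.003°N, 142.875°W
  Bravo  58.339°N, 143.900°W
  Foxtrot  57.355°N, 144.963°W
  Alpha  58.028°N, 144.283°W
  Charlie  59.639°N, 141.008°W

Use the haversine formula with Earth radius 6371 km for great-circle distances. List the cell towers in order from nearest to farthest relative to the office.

Computing each great-circle distance from 58.904°N, 142.917°W:
Bravo 58.339°N, 143.900°W: 84.8 km
Alpha 58.028°N, 144.283°W: 125.7 km
Charlie 59.639°N, 141.008°W: 135.8 km
Foxtrot 57.355°N, 144.963°W: 210.0 km
Echo 62.003°N, 142.875°W: 344.6 km
Delta 62.376°N, 144.894°W: 400.8 km

Bravo, Alpha, Charlie, Foxtrot, Echo, Delta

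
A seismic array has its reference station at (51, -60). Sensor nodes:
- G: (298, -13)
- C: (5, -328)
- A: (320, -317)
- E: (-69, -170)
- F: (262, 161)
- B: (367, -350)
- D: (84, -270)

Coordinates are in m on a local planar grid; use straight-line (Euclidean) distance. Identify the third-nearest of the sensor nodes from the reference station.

Distances from the reference station ((51, -60)):
E: 162.8 m
D: 212.6 m
G: 251.4 m
C: 271.9 m
F: 305.6 m
A: 372.0 m
B: 428.9 m
The third-nearest is G at 251.4 m.

G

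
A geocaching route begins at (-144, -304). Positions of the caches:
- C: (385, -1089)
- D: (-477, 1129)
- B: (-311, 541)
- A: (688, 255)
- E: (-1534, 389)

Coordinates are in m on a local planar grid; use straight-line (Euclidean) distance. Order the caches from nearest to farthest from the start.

Computing each straight-line distance from (-144, -304):
B (-311, 541): 861.3 m
C (385, -1089): 946.6 m
A (688, 255): 1002.3 m
D (-477, 1129): 1471.2 m
E (-1534, 389): 1553.2 m

B, C, A, D, E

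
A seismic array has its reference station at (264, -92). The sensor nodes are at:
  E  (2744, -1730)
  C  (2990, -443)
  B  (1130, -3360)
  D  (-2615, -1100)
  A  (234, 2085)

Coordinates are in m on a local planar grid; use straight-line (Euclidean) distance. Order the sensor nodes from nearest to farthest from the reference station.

A, C, E, D, B

Distance from the reference station at (264, -92) to each:
A (234, 2085): 2177.2 m
C (2990, -443): 2748.5 m
E (2744, -1730): 2972.1 m
D (-2615, -1100): 3050.4 m
B (1130, -3360): 3380.8 m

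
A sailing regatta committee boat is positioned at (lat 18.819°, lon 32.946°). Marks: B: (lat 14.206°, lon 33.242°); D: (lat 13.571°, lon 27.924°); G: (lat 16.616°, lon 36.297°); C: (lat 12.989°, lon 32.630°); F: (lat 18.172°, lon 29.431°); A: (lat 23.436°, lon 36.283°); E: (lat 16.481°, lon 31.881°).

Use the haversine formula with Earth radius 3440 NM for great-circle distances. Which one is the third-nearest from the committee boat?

G

Distances from the committee boat ((lat 18.819°, lon 32.946°)):
E: 153.0 NM
F: 203.9 NM
G: 232.8 NM
B: 277.5 NM
A: 334.3 NM
C: 350.5 NM
D: 427.8 NM
The third-nearest is G at 232.8 NM.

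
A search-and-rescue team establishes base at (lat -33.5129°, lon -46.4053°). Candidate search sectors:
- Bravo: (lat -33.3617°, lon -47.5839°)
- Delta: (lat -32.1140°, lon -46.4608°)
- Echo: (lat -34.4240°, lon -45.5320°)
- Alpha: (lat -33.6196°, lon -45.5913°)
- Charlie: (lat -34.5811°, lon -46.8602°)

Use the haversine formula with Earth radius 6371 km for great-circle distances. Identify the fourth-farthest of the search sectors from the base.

Bravo

Distances from the base ((lat -33.5129°, lon -46.4053°)):
Delta: 155.6 km
Echo: 129.4 km
Charlie: 126.0 km
Bravo: 110.6 km
Alpha: 76.3 km
The fourth-farthest is Bravo at 110.6 km.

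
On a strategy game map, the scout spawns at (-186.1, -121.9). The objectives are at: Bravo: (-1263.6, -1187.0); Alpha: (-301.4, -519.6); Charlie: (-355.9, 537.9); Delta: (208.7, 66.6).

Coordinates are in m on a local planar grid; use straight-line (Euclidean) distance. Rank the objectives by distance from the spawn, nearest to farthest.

Alpha, Delta, Charlie, Bravo

Computing each straight-line distance from (-186.1, -121.9):
Alpha (-301.4, -519.6): 414.1 m
Delta (208.7, 66.6): 437.5 m
Charlie (-355.9, 537.9): 681.3 m
Bravo (-1263.6, -1187.0): 1515.1 m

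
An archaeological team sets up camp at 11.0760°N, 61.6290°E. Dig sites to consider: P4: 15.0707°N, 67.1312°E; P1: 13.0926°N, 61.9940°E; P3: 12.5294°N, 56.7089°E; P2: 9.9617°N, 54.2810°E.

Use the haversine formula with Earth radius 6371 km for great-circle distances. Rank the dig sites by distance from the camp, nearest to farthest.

P1, P3, P4, P2

Distance from the camp at 11.0760°N, 61.6290°E to each:
P1 13.0926°N, 61.9940°E: 227.7 km
P3 12.5294°N, 56.7089°E: 559.4 km
P4 15.0707°N, 67.1312°E: 743.2 km
P2 9.9617°N, 54.2810°E: 812.8 km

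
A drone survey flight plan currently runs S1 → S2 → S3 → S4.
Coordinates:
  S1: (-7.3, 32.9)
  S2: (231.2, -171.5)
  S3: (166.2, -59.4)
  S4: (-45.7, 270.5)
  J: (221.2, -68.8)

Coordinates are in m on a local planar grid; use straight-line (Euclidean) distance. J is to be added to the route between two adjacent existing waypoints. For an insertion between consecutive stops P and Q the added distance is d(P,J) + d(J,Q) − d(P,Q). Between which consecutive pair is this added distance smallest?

between S2 and S3

Added distance for inserting J between each consecutive pair:
S1–S2: 39.2 m
S2–S3: 29.4 m
S3–S4: 95.4 m
Smallest added distance is 29.4 m, inserting between S2 and S3.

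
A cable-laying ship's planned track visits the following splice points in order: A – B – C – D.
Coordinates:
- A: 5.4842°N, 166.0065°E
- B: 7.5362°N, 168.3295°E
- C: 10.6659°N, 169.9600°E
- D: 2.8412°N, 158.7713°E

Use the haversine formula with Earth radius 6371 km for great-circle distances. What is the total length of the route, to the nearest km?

Leg distances:
A→B: 343.4 km  (cumulative 343.4 km)
B→C: 391.3 km  (cumulative 734.7 km)
C→D: 1510.3 km  (cumulative 2245.0 km)
Total route length ≈ 2245 km.

2245 km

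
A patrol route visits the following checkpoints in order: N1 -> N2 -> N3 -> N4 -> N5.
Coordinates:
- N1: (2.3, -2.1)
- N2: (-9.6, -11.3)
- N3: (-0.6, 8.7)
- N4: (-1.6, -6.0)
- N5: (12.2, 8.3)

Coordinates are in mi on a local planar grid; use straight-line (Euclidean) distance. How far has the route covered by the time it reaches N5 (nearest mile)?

Leg distances:
N1→N2: 15.0 mi  (cumulative 15.0 mi)
N2→N3: 21.9 mi  (cumulative 37.0 mi)
N3→N4: 14.7 mi  (cumulative 51.7 mi)
N4→N5: 19.9 mi  (cumulative 71.6 mi)
Cumulative distance at N5 ≈ 72 mi.

72 mi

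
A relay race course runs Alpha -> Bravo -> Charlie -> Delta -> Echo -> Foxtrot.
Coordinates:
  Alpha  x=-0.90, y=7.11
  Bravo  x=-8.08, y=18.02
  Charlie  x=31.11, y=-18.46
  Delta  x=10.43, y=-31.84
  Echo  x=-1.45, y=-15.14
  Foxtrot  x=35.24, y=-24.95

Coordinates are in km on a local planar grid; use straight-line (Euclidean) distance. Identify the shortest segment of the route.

Leg distances:
Alpha→Bravo: 13.1 km
Bravo→Charlie: 53.5 km
Charlie→Delta: 24.6 km
Delta→Echo: 20.5 km
Echo→Foxtrot: 38.0 km
The shortest leg is Alpha–Bravo at 13.1 km.

Alpha–Bravo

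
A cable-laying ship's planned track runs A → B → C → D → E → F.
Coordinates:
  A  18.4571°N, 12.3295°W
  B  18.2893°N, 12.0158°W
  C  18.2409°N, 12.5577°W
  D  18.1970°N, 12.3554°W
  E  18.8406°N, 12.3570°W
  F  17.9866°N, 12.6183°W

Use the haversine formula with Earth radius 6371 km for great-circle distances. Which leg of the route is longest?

E–F

Leg distances:
A→B: 38.0 km
B→C: 57.5 km
C→D: 21.9 km
D→E: 71.6 km
E→F: 98.9 km
The longest leg is E–F at 98.9 km.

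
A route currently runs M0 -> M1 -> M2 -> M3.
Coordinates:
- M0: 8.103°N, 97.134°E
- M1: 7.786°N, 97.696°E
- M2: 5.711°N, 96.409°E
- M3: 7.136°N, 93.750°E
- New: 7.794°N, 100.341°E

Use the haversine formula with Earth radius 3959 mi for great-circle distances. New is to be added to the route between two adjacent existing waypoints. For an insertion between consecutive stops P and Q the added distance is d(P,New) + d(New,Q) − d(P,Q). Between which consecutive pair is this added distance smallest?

Added distance for inserting New between each consecutive pair:
M0–M1: 357.3 mi
M1–M2: 318.5 mi
M2–M3: 552.2 mi
Smallest added distance is 318.5 mi, inserting between M1 and M2.

between M1 and M2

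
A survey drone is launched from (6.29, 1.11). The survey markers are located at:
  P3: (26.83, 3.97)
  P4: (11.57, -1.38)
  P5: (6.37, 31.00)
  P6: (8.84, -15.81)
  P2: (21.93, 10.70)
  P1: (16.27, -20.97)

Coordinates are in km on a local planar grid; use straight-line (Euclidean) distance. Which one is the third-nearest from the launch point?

P2

Distance to each, sorted:
P4: 5.8 km
P6: 17.1 km
P2: 18.3 km
P3: 20.7 km
P1: 24.2 km
P5: 29.9 km
The third-nearest is P2 at 18.3 km.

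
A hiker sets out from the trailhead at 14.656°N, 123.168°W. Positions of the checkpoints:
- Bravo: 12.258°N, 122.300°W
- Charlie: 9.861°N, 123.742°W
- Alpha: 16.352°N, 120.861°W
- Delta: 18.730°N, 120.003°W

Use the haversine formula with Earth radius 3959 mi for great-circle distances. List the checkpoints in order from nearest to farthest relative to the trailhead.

Bravo, Alpha, Charlie, Delta

Distance from the trailhead at 14.656°N, 123.168°W to each:
Bravo 12.258°N, 122.300°W: 175.7 mi
Alpha 16.352°N, 120.861°W: 193.2 mi
Charlie 9.861°N, 123.742°W: 333.6 mi
Delta 18.730°N, 120.003°W: 350.9 mi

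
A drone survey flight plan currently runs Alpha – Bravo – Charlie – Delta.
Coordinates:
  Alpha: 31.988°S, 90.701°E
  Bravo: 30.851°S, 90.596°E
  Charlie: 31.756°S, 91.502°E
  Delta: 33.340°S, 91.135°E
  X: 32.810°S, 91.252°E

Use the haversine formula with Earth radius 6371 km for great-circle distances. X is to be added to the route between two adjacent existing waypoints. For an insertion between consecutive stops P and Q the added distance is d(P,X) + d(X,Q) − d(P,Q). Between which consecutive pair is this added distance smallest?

between Charlie and Delta

Added distance for inserting X between each consecutive pair:
Alpha–Bravo: 204.7 km
Bravo–Charlie: 213.6 km
Charlie–Delta: 0.0 km
Smallest added distance is 0.0 km, inserting between Charlie and Delta.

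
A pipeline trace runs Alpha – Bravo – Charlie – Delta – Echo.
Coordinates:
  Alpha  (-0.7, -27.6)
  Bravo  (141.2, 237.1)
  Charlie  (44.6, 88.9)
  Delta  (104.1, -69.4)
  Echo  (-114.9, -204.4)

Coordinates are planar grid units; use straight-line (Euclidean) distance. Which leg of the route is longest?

Alpha–Bravo

Leg distances:
Alpha→Bravo: 300.3
Bravo→Charlie: 176.9
Charlie→Delta: 169.1
Delta→Echo: 257.3
The longest leg is Alpha–Bravo at 300.3.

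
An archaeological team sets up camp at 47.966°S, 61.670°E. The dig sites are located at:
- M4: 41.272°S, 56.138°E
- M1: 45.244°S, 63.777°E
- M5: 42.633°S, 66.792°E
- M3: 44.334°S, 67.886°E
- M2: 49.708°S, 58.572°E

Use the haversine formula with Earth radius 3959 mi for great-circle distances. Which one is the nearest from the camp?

M2

Distances from the camp (47.966°S, 61.670°E):
M2: 185.3 mi
M1: 213.0 mi
M3: 389.0 mi
M5: 444.5 mi
M4: 536.3 mi
The nearest is M2 at 185.3 mi.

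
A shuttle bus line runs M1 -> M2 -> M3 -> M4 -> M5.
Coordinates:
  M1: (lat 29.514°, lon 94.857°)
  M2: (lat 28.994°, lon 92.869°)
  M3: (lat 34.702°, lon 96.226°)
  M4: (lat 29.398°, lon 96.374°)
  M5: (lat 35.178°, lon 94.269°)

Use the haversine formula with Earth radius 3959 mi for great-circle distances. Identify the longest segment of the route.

M2–M3

Leg distances:
M1→M2: 125.1 mi
M2→M3: 440.8 mi
M3→M4: 366.6 mi
M4→M5: 417.8 mi
The longest leg is M2–M3 at 440.8 mi.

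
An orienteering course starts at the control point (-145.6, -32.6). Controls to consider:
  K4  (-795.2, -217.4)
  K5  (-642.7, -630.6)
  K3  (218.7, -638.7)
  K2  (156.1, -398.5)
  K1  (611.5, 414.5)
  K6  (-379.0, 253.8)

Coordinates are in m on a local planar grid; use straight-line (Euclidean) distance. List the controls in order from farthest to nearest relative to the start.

K1, K5, K3, K4, K2, K6

Distances from the start:
K1 (611.5, 414.5): 879.3 m
K5 (-642.7, -630.6): 777.6 m
K3 (218.7, -638.7): 707.2 m
K4 (-795.2, -217.4): 675.4 m
K2 (156.1, -398.5): 474.2 m
K6 (-379.0, 253.8): 369.5 m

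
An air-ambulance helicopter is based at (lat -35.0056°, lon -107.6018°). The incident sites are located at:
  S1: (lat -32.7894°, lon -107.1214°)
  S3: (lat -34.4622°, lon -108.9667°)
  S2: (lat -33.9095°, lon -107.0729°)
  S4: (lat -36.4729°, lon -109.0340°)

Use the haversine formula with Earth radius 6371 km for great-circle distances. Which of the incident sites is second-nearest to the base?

S3

Distances from the base ((lat -35.0056°, lon -107.6018°)):
S2: 131.2 km
S3: 138.6 km
S4: 208.1 km
S1: 250.4 km
The second-nearest is S3 at 138.6 km.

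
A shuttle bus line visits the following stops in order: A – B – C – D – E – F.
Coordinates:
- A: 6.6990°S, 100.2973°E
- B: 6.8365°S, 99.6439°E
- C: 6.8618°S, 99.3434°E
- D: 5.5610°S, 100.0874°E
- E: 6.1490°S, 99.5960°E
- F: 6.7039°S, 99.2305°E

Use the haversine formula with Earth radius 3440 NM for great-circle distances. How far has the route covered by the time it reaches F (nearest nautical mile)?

233 NM

Leg distances:
A→B: 39.8 NM  (cumulative 39.8 NM)
B→C: 18.0 NM  (cumulative 57.8 NM)
C→D: 89.8 NM  (cumulative 147.6 NM)
D→E: 45.9 NM  (cumulative 193.5 NM)
E→F: 39.8 NM  (cumulative 233.4 NM)
Cumulative distance at F ≈ 233 NM.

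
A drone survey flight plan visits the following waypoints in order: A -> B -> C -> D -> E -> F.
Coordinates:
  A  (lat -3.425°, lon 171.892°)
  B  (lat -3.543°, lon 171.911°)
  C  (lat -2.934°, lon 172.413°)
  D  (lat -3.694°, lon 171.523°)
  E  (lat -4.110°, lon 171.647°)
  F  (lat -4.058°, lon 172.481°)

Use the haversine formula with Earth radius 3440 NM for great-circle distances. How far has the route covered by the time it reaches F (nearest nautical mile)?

Leg distances:
A→B: 7.2 NM  (cumulative 7.2 NM)
B→C: 47.4 NM  (cumulative 54.5 NM)
C→D: 70.2 NM  (cumulative 124.7 NM)
D→E: 26.1 NM  (cumulative 150.8 NM)
E→F: 50.0 NM  (cumulative 200.8 NM)
Cumulative distance at F ≈ 201 NM.

201 NM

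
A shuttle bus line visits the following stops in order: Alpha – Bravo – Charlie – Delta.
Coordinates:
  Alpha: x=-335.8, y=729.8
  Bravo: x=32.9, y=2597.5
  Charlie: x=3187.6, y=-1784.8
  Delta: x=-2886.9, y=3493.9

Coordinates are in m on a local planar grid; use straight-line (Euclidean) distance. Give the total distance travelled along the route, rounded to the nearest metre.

15351 m

Leg distances:
Alpha→Bravo: 1903.7 m  (cumulative 1903.7 m)
Bravo→Charlie: 5399.7 m  (cumulative 7303.4 m)
Charlie→Delta: 8047.6 m  (cumulative 15351.1 m)
Total route length ≈ 15351 m.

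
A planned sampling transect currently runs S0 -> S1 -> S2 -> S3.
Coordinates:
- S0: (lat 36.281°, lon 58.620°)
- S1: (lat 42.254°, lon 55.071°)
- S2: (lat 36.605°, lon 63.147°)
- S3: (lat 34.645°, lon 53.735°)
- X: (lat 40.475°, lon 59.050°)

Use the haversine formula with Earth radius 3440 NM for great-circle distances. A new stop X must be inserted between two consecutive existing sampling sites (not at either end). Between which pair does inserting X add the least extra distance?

Added distance for inserting X between each consecutive pair:
S0–S1: 66.6 NM
S1–S2: 5.4 NM
S2–S3: 259.3 NM
Smallest added distance is 5.4 NM, inserting between S1 and S2.

between S1 and S2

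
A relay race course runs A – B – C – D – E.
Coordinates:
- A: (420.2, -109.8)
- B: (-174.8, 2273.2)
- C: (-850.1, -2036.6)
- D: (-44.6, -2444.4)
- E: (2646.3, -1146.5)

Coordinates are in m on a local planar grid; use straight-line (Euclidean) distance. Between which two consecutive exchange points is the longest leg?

Leg distances:
A→B: 2456.2 m
B→C: 4362.4 m
C→D: 902.8 m
D→E: 2987.6 m
The longest leg is B–C at 4362.4 m.

B–C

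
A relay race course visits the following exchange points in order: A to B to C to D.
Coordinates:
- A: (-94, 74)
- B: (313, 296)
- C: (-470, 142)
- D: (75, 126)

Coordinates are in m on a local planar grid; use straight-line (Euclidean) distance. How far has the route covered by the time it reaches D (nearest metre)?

Leg distances:
A→B: 463.6 m  (cumulative 463.6 m)
B→C: 798.0 m  (cumulative 1261.6 m)
C→D: 545.2 m  (cumulative 1806.8 m)
Cumulative distance at D ≈ 1807 m.

1807 m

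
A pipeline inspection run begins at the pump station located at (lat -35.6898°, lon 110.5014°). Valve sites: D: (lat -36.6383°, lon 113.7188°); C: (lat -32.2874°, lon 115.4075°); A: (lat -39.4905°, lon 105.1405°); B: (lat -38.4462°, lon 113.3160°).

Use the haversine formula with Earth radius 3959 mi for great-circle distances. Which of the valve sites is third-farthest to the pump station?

Distances from the pump station ((lat -35.6898°, lon 110.5014°)):
A: 393.7 mi
C: 366.3 mi
B: 245.6 mi
D: 191.1 mi
The third-farthest is B at 245.6 mi.

B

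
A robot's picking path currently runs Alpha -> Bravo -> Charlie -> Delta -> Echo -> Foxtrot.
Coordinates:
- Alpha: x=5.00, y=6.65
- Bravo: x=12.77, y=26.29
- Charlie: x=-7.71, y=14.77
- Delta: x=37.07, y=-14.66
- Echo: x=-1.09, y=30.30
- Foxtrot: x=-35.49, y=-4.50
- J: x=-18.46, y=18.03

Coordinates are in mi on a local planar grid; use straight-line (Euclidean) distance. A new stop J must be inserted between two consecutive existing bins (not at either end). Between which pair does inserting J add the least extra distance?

between Echo and Foxtrot

Added distance for inserting J between each consecutive pair:
Alpha–Bravo: 37.3 mi
Bravo–Charlie: 20.0 mi
Charlie–Delta: 22.1 mi
Delta–Echo: 26.7 mi
Echo–Foxtrot: 0.6 mi
Smallest added distance is 0.6 mi, inserting between Echo and Foxtrot.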